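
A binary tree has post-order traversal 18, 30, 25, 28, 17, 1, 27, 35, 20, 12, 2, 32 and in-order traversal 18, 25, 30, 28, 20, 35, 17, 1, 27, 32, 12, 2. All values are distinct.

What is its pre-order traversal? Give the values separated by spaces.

32 20 28 25 18 30 35 27 1 17 2 12

The last element of post-order is the root; it splits in-order into left and right subtrees.
Root 32: left subtree has 9 nodes {18, 25, 30, 28, 20, 35, 17, 1, 27}, right has 2 {12, 2}.
  Root 20: left subtree has 4 nodes {18, 25, 30, 28}, right has 4 {35, 17, 1, 27}.
    Root 28: left subtree has 3 nodes {18, 25, 30}, right has 0 { }.
      Root 25: left subtree has 1 node {18}, right has 1 {30}.
    Root 35: left subtree has 0 nodes { }, right has 3 {17, 1, 27}.
      Root 27: left subtree has 2 nodes {17, 1}, right has 0 { }.
        Root 1: left subtree has 1 node {17}, right has 0 { }.
  Root 2: left subtree has 1 node {12}, right has 0 { }.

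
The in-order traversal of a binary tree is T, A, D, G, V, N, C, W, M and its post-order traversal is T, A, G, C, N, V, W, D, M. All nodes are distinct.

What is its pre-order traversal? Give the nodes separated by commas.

M, D, A, T, W, V, G, N, C

The last element of post-order is the root; it splits in-order into left and right subtrees.
Root M: left subtree has 8 nodes {T, A, D, G, V, N, C, W}, right has 0 { }.
  Root D: left subtree has 2 nodes {T, A}, right has 5 {G, V, N, C, W}.
    Root A: left subtree has 1 node {T}, right has 0 { }.
    Root W: left subtree has 4 nodes {G, V, N, C}, right has 0 { }.
      Root V: left subtree has 1 node {G}, right has 2 {N, C}.
        Root N: left subtree has 0 nodes { }, right has 1 {C}.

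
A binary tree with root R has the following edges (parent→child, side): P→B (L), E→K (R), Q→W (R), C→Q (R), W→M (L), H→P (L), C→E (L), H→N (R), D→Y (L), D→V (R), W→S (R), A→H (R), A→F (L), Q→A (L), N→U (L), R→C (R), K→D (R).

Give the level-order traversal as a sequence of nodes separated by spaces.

R C E Q K A W D F H M S Y V P N B U

Level-order visits nodes level by level from the root, left to right within each level.
Level 0: R
Level 1: C
Level 2: E, Q
Level 3: K, A, W
Level 4: D, F, H, M, S
Level 5: Y, V, P, N
Level 6: B, U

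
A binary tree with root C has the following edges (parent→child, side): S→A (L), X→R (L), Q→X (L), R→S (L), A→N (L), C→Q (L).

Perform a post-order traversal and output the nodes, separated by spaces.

N A S R X Q C

Post-order visits the left subtree, then the right subtree, then the node.
At C: go left to Q.
  At Q: go left to X.
    At X: go left to R.
      At R: go left to S.
        At S: go left to A.
          At A: go left to N.
            N is a leaf — visit N.
          At A: no right child.
          Visit A.
        At S: no right child.
        Visit S.
      At R: no right child.
      Visit R.
    At X: no right child.
    Visit X.
  At Q: no right child.
  Visit Q.
At C: no right child.
Visit C.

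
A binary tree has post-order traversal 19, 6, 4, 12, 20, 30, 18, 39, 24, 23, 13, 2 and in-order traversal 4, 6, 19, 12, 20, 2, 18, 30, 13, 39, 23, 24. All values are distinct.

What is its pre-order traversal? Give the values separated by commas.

2, 20, 12, 4, 6, 19, 13, 18, 30, 23, 39, 24

The last element of post-order is the root; it splits in-order into left and right subtrees.
Root 2: left subtree has 5 nodes {4, 6, 19, 12, 20}, right has 6 {18, 30, 13, 39, 23, 24}.
  Root 20: left subtree has 4 nodes {4, 6, 19, 12}, right has 0 { }.
    Root 12: left subtree has 3 nodes {4, 6, 19}, right has 0 { }.
      Root 4: left subtree has 0 nodes { }, right has 2 {6, 19}.
        Root 6: left subtree has 0 nodes { }, right has 1 {19}.
  Root 13: left subtree has 2 nodes {18, 30}, right has 3 {39, 23, 24}.
    Root 18: left subtree has 0 nodes { }, right has 1 {30}.
    Root 23: left subtree has 1 node {39}, right has 1 {24}.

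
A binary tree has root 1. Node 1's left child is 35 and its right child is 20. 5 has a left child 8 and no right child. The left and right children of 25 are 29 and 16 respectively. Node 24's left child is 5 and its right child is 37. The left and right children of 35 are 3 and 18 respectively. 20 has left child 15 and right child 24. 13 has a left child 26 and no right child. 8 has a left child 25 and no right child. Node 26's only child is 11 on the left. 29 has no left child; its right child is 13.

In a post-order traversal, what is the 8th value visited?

29

Post-order visits the left subtree, then the right subtree, then the node.
At 1: go left to 35.
  At 35: go left to 3.
    3 is a leaf — visit 3.
  At 35: go right to 18.
    18 is a leaf — visit 18.
  Visit 35.
At 1: go right to 20.
  At 20: go left to 15.
    15 is a leaf — visit 15.
  At 20: go right to 24.
    At 24: go left to 5.
      At 5: go left to 8.
        At 8: go left to 25.
          At 25: go left to 29.
            At 29: no left child.
            At 29: go right to 13.
              At 13: go left to 26.
                At 26: go left to 11.
                  11 is a leaf — visit 11.
                At 26: no right child.
                Visit 26.
              At 13: no right child.
              Visit 13.
            Visit 29.
          At 25: go right to 16.
            16 is a leaf — visit 16.
          Visit 25.
        At 8: no right child.
        Visit 8.
      At 5: no right child.
      Visit 5.
    At 24: go right to 37.
      37 is a leaf — visit 37.
    Visit 24.
  Visit 20.
Visit 1.
Full post-order sequence: 3, 18, 35, 15, 11, 26, 13, 29, 16, 25, 8, 5, 37, 24, 20, 1.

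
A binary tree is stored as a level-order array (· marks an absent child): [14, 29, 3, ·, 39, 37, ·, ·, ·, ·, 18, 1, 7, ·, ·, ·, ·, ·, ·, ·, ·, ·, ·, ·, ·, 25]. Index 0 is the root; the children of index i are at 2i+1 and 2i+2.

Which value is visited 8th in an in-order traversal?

7

In-order visits the left subtree, then the node, then the right subtree.
At 14: go left to 29.
  At 29: no left child.
  Visit 29.
  At 29: go right to 39.
    At 39: no left child.
    Visit 39.
    At 39: go right to 18.
      18 is a leaf — visit 18.
Visit 14.
At 14: go right to 3.
  At 3: go left to 37.
    At 37: go left to 1.
      1 is a leaf — visit 1.
    Visit 37.
    At 37: go right to 7.
      At 7: go left to 25.
        25 is a leaf — visit 25.
      Visit 7.
      At 7: no right child.
  Visit 3.
  At 3: no right child.
Full in-order sequence: 29, 39, 18, 14, 1, 37, 25, 7, 3.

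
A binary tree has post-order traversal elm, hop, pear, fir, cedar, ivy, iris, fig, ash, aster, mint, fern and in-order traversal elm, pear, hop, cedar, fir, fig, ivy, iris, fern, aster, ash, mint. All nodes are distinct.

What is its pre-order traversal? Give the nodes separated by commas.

The last element of post-order is the root; it splits in-order into left and right subtrees.
Root fern: left subtree has 8 nodes {elm, pear, hop, cedar, fir, fig, ivy, iris}, right has 3 {aster, ash, mint}.
  Root fig: left subtree has 5 nodes {elm, pear, hop, cedar, fir}, right has 2 {ivy, iris}.
    Root cedar: left subtree has 3 nodes {elm, pear, hop}, right has 1 {fir}.
      Root pear: left subtree has 1 node {elm}, right has 1 {hop}.
    Root iris: left subtree has 1 node {ivy}, right has 0 { }.
  Root mint: left subtree has 2 nodes {aster, ash}, right has 0 { }.
    Root aster: left subtree has 0 nodes { }, right has 1 {ash}.

fern, fig, cedar, pear, elm, hop, fir, iris, ivy, mint, aster, ash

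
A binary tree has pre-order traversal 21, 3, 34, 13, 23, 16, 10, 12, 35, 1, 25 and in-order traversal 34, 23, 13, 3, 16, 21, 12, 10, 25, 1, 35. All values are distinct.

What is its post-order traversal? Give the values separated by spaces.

The first element of pre-order is the root; it splits in-order into left and right subtrees.
Root 21: left subtree has 5 nodes {34, 23, 13, 3, 16}, right has 5 {12, 10, 25, 1, 35}.
  Root 3: left subtree has 3 nodes {34, 23, 13}, right has 1 {16}.
    Root 34: left subtree has 0 nodes { }, right has 2 {23, 13}.
      Root 13: left subtree has 1 node {23}, right has 0 { }.
  Root 10: left subtree has 1 node {12}, right has 3 {25, 1, 35}.
    Root 35: left subtree has 2 nodes {25, 1}, right has 0 { }.
      Root 1: left subtree has 1 node {25}, right has 0 { }.

23 13 34 16 3 12 25 1 35 10 21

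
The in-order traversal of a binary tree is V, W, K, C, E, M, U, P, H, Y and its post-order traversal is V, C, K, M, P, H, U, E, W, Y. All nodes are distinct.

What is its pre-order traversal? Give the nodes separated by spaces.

The last element of post-order is the root; it splits in-order into left and right subtrees.
Root Y: left subtree has 9 nodes {V, W, K, C, E, M, U, P, H}, right has 0 { }.
  Root W: left subtree has 1 node {V}, right has 7 {K, C, E, M, U, P, H}.
    Root E: left subtree has 2 nodes {K, C}, right has 4 {M, U, P, H}.
      Root K: left subtree has 0 nodes { }, right has 1 {C}.
      Root U: left subtree has 1 node {M}, right has 2 {P, H}.
        Root H: left subtree has 1 node {P}, right has 0 { }.

Y W V E K C U M H P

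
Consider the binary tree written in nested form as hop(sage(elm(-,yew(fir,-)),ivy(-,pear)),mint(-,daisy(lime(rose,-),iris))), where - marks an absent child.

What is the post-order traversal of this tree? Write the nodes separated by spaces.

Post-order visits the left subtree, then the right subtree, then the node.
At hop: go left to sage.
  At sage: go left to elm.
    At elm: no left child.
    At elm: go right to yew.
      At yew: go left to fir.
        fir is a leaf — visit fir.
      At yew: no right child.
      Visit yew.
    Visit elm.
  At sage: go right to ivy.
    At ivy: no left child.
    At ivy: go right to pear.
      pear is a leaf — visit pear.
    Visit ivy.
  Visit sage.
At hop: go right to mint.
  At mint: no left child.
  At mint: go right to daisy.
    At daisy: go left to lime.
      At lime: go left to rose.
        rose is a leaf — visit rose.
      At lime: no right child.
      Visit lime.
    At daisy: go right to iris.
      iris is a leaf — visit iris.
    Visit daisy.
  Visit mint.
Visit hop.

fir yew elm pear ivy sage rose lime iris daisy mint hop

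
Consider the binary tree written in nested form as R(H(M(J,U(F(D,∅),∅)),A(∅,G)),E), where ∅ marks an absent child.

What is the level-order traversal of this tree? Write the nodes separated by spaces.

Level-order visits nodes level by level from the root, left to right within each level.
Level 0: R
Level 1: H, E
Level 2: M, A
Level 3: J, U, G
Level 4: F
Level 5: D

R H E M A J U G F D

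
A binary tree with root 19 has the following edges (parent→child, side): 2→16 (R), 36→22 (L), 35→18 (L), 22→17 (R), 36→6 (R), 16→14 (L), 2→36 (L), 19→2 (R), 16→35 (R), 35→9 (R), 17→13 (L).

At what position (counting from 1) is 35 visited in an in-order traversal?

In-order visits the left subtree, then the node, then the right subtree.
At 19: no left child.
Visit 19.
At 19: go right to 2.
  At 2: go left to 36.
    At 36: go left to 22.
      At 22: no left child.
      Visit 22.
      At 22: go right to 17.
        At 17: go left to 13.
          13 is a leaf — visit 13.
        Visit 17.
        At 17: no right child.
    Visit 36.
    At 36: go right to 6.
      6 is a leaf — visit 6.
  Visit 2.
  At 2: go right to 16.
    At 16: go left to 14.
      14 is a leaf — visit 14.
    Visit 16.
    At 16: go right to 35.
      At 35: go left to 18.
        18 is a leaf — visit 18.
      Visit 35.
      At 35: go right to 9.
        9 is a leaf — visit 9.
Full in-order sequence: 19, 22, 13, 17, 36, 6, 2, 14, 16, 18, 35, 9.

11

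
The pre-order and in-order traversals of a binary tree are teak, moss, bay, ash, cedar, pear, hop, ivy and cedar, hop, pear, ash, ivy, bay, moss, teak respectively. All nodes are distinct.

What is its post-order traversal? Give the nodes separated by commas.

The first element of pre-order is the root; it splits in-order into left and right subtrees.
Root teak: left subtree has 7 nodes {cedar, hop, pear, ash, ivy, bay, moss}, right has 0 { }.
  Root moss: left subtree has 6 nodes {cedar, hop, pear, ash, ivy, bay}, right has 0 { }.
    Root bay: left subtree has 5 nodes {cedar, hop, pear, ash, ivy}, right has 0 { }.
      Root ash: left subtree has 3 nodes {cedar, hop, pear}, right has 1 {ivy}.
        Root cedar: left subtree has 0 nodes { }, right has 2 {hop, pear}.
          Root pear: left subtree has 1 node {hop}, right has 0 { }.

hop, pear, cedar, ivy, ash, bay, moss, teak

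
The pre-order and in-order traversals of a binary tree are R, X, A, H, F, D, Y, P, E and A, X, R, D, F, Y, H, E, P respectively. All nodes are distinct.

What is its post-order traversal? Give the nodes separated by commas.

The first element of pre-order is the root; it splits in-order into left and right subtrees.
Root R: left subtree has 2 nodes {A, X}, right has 6 {D, F, Y, H, E, P}.
  Root X: left subtree has 1 node {A}, right has 0 { }.
  Root H: left subtree has 3 nodes {D, F, Y}, right has 2 {E, P}.
    Root F: left subtree has 1 node {D}, right has 1 {Y}.
    Root P: left subtree has 1 node {E}, right has 0 { }.

A, X, D, Y, F, E, P, H, R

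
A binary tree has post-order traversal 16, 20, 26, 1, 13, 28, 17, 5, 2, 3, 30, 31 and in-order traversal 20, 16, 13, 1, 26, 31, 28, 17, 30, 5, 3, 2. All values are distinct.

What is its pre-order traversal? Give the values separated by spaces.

The last element of post-order is the root; it splits in-order into left and right subtrees.
Root 31: left subtree has 5 nodes {20, 16, 13, 1, 26}, right has 6 {28, 17, 30, 5, 3, 2}.
  Root 13: left subtree has 2 nodes {20, 16}, right has 2 {1, 26}.
    Root 20: left subtree has 0 nodes { }, right has 1 {16}.
    Root 1: left subtree has 0 nodes { }, right has 1 {26}.
  Root 30: left subtree has 2 nodes {28, 17}, right has 3 {5, 3, 2}.
    Root 17: left subtree has 1 node {28}, right has 0 { }.
    Root 3: left subtree has 1 node {5}, right has 1 {2}.

31 13 20 16 1 26 30 17 28 3 5 2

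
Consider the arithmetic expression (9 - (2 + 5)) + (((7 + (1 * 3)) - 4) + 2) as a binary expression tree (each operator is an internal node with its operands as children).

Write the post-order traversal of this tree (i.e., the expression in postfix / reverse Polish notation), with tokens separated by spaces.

Post-order on an expression tree gives postfix notation: for each operator, emit left operand, right operand, then the operator.

9 2 5 + - 7 1 3 * + 4 - 2 + +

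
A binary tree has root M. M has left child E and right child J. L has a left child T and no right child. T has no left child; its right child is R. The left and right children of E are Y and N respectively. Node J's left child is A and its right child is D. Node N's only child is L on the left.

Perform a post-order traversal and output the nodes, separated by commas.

Post-order visits the left subtree, then the right subtree, then the node.
At M: go left to E.
  At E: go left to Y.
    Y is a leaf — visit Y.
  At E: go right to N.
    At N: go left to L.
      At L: go left to T.
        At T: no left child.
        At T: go right to R.
          R is a leaf — visit R.
        Visit T.
      At L: no right child.
      Visit L.
    At N: no right child.
    Visit N.
  Visit E.
At M: go right to J.
  At J: go left to A.
    A is a leaf — visit A.
  At J: go right to D.
    D is a leaf — visit D.
  Visit J.
Visit M.

Y, R, T, L, N, E, A, D, J, M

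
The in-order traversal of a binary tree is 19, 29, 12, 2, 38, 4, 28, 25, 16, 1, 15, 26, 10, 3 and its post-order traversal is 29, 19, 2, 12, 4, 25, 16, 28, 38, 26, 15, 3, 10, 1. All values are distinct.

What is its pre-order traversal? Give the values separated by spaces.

The last element of post-order is the root; it splits in-order into left and right subtrees.
Root 1: left subtree has 9 nodes {19, 29, 12, 2, 38, 4, 28, 25, 16}, right has 4 {15, 26, 10, 3}.
  Root 38: left subtree has 4 nodes {19, 29, 12, 2}, right has 4 {4, 28, 25, 16}.
    Root 12: left subtree has 2 nodes {19, 29}, right has 1 {2}.
      Root 19: left subtree has 0 nodes { }, right has 1 {29}.
    Root 28: left subtree has 1 node {4}, right has 2 {25, 16}.
      Root 16: left subtree has 1 node {25}, right has 0 { }.
  Root 10: left subtree has 2 nodes {15, 26}, right has 1 {3}.
    Root 15: left subtree has 0 nodes { }, right has 1 {26}.

1 38 12 19 29 2 28 4 16 25 10 15 26 3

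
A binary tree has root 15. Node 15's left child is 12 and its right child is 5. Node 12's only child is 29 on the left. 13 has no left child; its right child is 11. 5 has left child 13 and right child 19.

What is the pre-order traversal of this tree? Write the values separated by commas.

Pre-order visits the node, then its left subtree, then its right subtree.
Visit 15.
At 15: go left to 12.
  Visit 12.
  At 12: go left to 29.
    29 is a leaf — visit 29.
  At 12: no right child.
At 15: go right to 5.
  Visit 5.
  At 5: go left to 13.
    Visit 13.
    At 13: no left child.
    At 13: go right to 11.
      11 is a leaf — visit 11.
  At 5: go right to 19.
    19 is a leaf — visit 19.

15, 12, 29, 5, 13, 11, 19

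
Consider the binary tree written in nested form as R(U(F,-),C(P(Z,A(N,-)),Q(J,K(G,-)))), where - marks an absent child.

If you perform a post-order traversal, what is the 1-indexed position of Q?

Post-order visits the left subtree, then the right subtree, then the node.
At R: go left to U.
  At U: go left to F.
    F is a leaf — visit F.
  At U: no right child.
  Visit U.
At R: go right to C.
  At C: go left to P.
    At P: go left to Z.
      Z is a leaf — visit Z.
    At P: go right to A.
      At A: go left to N.
        N is a leaf — visit N.
      At A: no right child.
      Visit A.
    Visit P.
  At C: go right to Q.
    At Q: go left to J.
      J is a leaf — visit J.
    At Q: go right to K.
      At K: go left to G.
        G is a leaf — visit G.
      At K: no right child.
      Visit K.
    Visit Q.
  Visit C.
Visit R.
Full post-order sequence: F, U, Z, N, A, P, J, G, K, Q, C, R.

10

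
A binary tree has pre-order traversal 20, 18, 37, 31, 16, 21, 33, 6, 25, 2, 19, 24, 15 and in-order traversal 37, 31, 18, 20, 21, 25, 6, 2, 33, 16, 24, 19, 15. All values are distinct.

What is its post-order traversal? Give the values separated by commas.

31, 37, 18, 25, 2, 6, 33, 21, 24, 15, 19, 16, 20

The first element of pre-order is the root; it splits in-order into left and right subtrees.
Root 20: left subtree has 3 nodes {37, 31, 18}, right has 9 {21, 25, 6, 2, 33, 16, 24, 19, 15}.
  Root 18: left subtree has 2 nodes {37, 31}, right has 0 { }.
    Root 37: left subtree has 0 nodes { }, right has 1 {31}.
  Root 16: left subtree has 5 nodes {21, 25, 6, 2, 33}, right has 3 {24, 19, 15}.
    Root 21: left subtree has 0 nodes { }, right has 4 {25, 6, 2, 33}.
      Root 33: left subtree has 3 nodes {25, 6, 2}, right has 0 { }.
        Root 6: left subtree has 1 node {25}, right has 1 {2}.
    Root 19: left subtree has 1 node {24}, right has 1 {15}.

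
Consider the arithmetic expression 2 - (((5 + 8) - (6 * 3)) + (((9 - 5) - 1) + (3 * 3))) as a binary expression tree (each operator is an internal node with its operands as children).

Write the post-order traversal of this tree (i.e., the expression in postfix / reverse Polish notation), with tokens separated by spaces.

2 5 8 + 6 3 * - 9 5 - 1 - 3 3 * + + -

Post-order on an expression tree gives postfix notation: for each operator, emit left operand, right operand, then the operator.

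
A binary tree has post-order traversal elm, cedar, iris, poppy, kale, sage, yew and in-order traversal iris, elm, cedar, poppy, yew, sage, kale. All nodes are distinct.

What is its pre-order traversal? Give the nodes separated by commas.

The last element of post-order is the root; it splits in-order into left and right subtrees.
Root yew: left subtree has 4 nodes {iris, elm, cedar, poppy}, right has 2 {sage, kale}.
  Root poppy: left subtree has 3 nodes {iris, elm, cedar}, right has 0 { }.
    Root iris: left subtree has 0 nodes { }, right has 2 {elm, cedar}.
      Root cedar: left subtree has 1 node {elm}, right has 0 { }.
  Root sage: left subtree has 0 nodes { }, right has 1 {kale}.

yew, poppy, iris, cedar, elm, sage, kale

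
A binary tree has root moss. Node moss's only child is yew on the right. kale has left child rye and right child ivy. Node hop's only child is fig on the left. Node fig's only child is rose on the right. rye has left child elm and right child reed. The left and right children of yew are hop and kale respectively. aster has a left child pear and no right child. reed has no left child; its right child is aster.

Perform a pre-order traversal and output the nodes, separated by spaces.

Pre-order visits the node, then its left subtree, then its right subtree.
Visit moss.
At moss: no left child.
At moss: go right to yew.
  Visit yew.
  At yew: go left to hop.
    Visit hop.
    At hop: go left to fig.
      Visit fig.
      At fig: no left child.
      At fig: go right to rose.
        rose is a leaf — visit rose.
    At hop: no right child.
  At yew: go right to kale.
    Visit kale.
    At kale: go left to rye.
      Visit rye.
      At rye: go left to elm.
        elm is a leaf — visit elm.
      At rye: go right to reed.
        Visit reed.
        At reed: no left child.
        At reed: go right to aster.
          Visit aster.
          At aster: go left to pear.
            pear is a leaf — visit pear.
          At aster: no right child.
    At kale: go right to ivy.
      ivy is a leaf — visit ivy.

moss yew hop fig rose kale rye elm reed aster pear ivy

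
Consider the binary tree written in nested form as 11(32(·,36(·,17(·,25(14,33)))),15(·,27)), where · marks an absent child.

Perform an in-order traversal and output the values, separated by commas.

32, 36, 17, 14, 25, 33, 11, 15, 27

In-order visits the left subtree, then the node, then the right subtree.
At 11: go left to 32.
  At 32: no left child.
  Visit 32.
  At 32: go right to 36.
    At 36: no left child.
    Visit 36.
    At 36: go right to 17.
      At 17: no left child.
      Visit 17.
      At 17: go right to 25.
        At 25: go left to 14.
          14 is a leaf — visit 14.
        Visit 25.
        At 25: go right to 33.
          33 is a leaf — visit 33.
Visit 11.
At 11: go right to 15.
  At 15: no left child.
  Visit 15.
  At 15: go right to 27.
    27 is a leaf — visit 27.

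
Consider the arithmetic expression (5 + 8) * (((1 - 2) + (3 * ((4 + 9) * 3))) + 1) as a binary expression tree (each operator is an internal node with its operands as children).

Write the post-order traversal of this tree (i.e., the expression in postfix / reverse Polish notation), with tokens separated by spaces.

5 8 + 1 2 - 3 4 9 + 3 * * + 1 + *

Post-order on an expression tree gives postfix notation: for each operator, emit left operand, right operand, then the operator.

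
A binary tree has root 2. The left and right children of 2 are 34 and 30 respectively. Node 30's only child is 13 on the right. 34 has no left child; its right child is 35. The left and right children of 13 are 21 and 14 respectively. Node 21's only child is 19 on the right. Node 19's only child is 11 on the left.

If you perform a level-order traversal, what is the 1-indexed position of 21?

Level-order visits nodes level by level from the root, left to right within each level.
Level 0: 2
Level 1: 34, 30
Level 2: 35, 13
Level 3: 21, 14
Level 4: 19
Level 5: 11
Full level-order sequence: 2, 34, 30, 35, 13, 21, 14, 19, 11.

6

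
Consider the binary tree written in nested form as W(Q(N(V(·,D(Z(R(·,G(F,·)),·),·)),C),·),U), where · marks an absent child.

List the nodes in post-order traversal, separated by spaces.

F G R Z D V C N Q U W

Post-order visits the left subtree, then the right subtree, then the node.
At W: go left to Q.
  At Q: go left to N.
    At N: go left to V.
      At V: no left child.
      At V: go right to D.
        At D: go left to Z.
          At Z: go left to R.
            At R: no left child.
            At R: go right to G.
              At G: go left to F.
                F is a leaf — visit F.
              At G: no right child.
              Visit G.
            Visit R.
          At Z: no right child.
          Visit Z.
        At D: no right child.
        Visit D.
      Visit V.
    At N: go right to C.
      C is a leaf — visit C.
    Visit N.
  At Q: no right child.
  Visit Q.
At W: go right to U.
  U is a leaf — visit U.
Visit W.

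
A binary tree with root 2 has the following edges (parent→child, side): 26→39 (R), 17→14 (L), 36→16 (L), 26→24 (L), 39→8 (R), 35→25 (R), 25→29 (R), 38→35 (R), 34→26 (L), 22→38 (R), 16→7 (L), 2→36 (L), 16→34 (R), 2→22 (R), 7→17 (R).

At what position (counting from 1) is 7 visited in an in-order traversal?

In-order visits the left subtree, then the node, then the right subtree.
At 2: go left to 36.
  At 36: go left to 16.
    At 16: go left to 7.
      At 7: no left child.
      Visit 7.
      At 7: go right to 17.
        At 17: go left to 14.
          14 is a leaf — visit 14.
        Visit 17.
        At 17: no right child.
    Visit 16.
    At 16: go right to 34.
      At 34: go left to 26.
        At 26: go left to 24.
          24 is a leaf — visit 24.
        Visit 26.
        At 26: go right to 39.
          At 39: no left child.
          Visit 39.
          At 39: go right to 8.
            8 is a leaf — visit 8.
      Visit 34.
      At 34: no right child.
  Visit 36.
  At 36: no right child.
Visit 2.
At 2: go right to 22.
  At 22: no left child.
  Visit 22.
  At 22: go right to 38.
    At 38: no left child.
    Visit 38.
    At 38: go right to 35.
      At 35: no left child.
      Visit 35.
      At 35: go right to 25.
        At 25: no left child.
        Visit 25.
        At 25: go right to 29.
          29 is a leaf — visit 29.
Full in-order sequence: 7, 14, 17, 16, 24, 26, 39, 8, 34, 36, 2, 22, 38, 35, 25, 29.

1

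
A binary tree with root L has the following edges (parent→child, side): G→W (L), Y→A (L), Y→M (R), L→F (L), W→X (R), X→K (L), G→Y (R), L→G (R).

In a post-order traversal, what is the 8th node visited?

G

Post-order visits the left subtree, then the right subtree, then the node.
At L: go left to F.
  F is a leaf — visit F.
At L: go right to G.
  At G: go left to W.
    At W: no left child.
    At W: go right to X.
      At X: go left to K.
        K is a leaf — visit K.
      At X: no right child.
      Visit X.
    Visit W.
  At G: go right to Y.
    At Y: go left to A.
      A is a leaf — visit A.
    At Y: go right to M.
      M is a leaf — visit M.
    Visit Y.
  Visit G.
Visit L.
Full post-order sequence: F, K, X, W, A, M, Y, G, L.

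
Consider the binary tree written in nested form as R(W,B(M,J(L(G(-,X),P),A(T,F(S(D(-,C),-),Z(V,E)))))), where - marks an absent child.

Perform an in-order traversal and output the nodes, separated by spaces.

In-order visits the left subtree, then the node, then the right subtree.
At R: go left to W.
  W is a leaf — visit W.
Visit R.
At R: go right to B.
  At B: go left to M.
    M is a leaf — visit M.
  Visit B.
  At B: go right to J.
    At J: go left to L.
      At L: go left to G.
        At G: no left child.
        Visit G.
        At G: go right to X.
          X is a leaf — visit X.
      Visit L.
      At L: go right to P.
        P is a leaf — visit P.
    Visit J.
    At J: go right to A.
      At A: go left to T.
        T is a leaf — visit T.
      Visit A.
      At A: go right to F.
        At F: go left to S.
          At S: go left to D.
            At D: no left child.
            Visit D.
            At D: go right to C.
              C is a leaf — visit C.
          Visit S.
          At S: no right child.
        Visit F.
        At F: go right to Z.
          At Z: go left to V.
            V is a leaf — visit V.
          Visit Z.
          At Z: go right to E.
            E is a leaf — visit E.

W R M B G X L P J T A D C S F V Z E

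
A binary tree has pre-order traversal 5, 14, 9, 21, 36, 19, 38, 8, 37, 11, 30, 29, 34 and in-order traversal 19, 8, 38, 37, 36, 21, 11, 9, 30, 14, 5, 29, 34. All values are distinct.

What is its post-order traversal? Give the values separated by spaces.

The first element of pre-order is the root; it splits in-order into left and right subtrees.
Root 5: left subtree has 10 nodes {19, 8, 38, 37, 36, 21, 11, 9, 30, 14}, right has 2 {29, 34}.
  Root 14: left subtree has 9 nodes {19, 8, 38, 37, 36, 21, 11, 9, 30}, right has 0 { }.
    Root 9: left subtree has 7 nodes {19, 8, 38, 37, 36, 21, 11}, right has 1 {30}.
      Root 21: left subtree has 5 nodes {19, 8, 38, 37, 36}, right has 1 {11}.
        Root 36: left subtree has 4 nodes {19, 8, 38, 37}, right has 0 { }.
          Root 19: left subtree has 0 nodes { }, right has 3 {8, 38, 37}.
            Root 38: left subtree has 1 node {8}, right has 1 {37}.
  Root 29: left subtree has 0 nodes { }, right has 1 {34}.

8 37 38 19 36 11 21 30 9 14 34 29 5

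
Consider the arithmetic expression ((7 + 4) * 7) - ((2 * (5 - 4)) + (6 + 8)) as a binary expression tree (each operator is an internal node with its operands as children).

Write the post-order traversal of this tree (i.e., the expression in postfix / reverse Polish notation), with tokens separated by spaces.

7 4 + 7 * 2 5 4 - * 6 8 + + -

Post-order on an expression tree gives postfix notation: for each operator, emit left operand, right operand, then the operator.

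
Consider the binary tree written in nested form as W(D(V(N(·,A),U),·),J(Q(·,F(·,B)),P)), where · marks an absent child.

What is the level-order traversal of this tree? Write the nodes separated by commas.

Level-order visits nodes level by level from the root, left to right within each level.
Level 0: W
Level 1: D, J
Level 2: V, Q, P
Level 3: N, U, F
Level 4: A, B

W, D, J, V, Q, P, N, U, F, A, B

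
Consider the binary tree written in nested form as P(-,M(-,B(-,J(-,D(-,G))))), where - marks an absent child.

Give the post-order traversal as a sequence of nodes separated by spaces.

Post-order visits the left subtree, then the right subtree, then the node.
At P: no left child.
At P: go right to M.
  At M: no left child.
  At M: go right to B.
    At B: no left child.
    At B: go right to J.
      At J: no left child.
      At J: go right to D.
        At D: no left child.
        At D: go right to G.
          G is a leaf — visit G.
        Visit D.
      Visit J.
    Visit B.
  Visit M.
Visit P.

G D J B M P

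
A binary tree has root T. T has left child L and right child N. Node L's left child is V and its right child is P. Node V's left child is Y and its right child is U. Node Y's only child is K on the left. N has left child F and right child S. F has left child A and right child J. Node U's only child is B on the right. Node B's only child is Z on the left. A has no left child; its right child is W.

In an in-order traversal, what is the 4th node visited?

In-order visits the left subtree, then the node, then the right subtree.
At T: go left to L.
  At L: go left to V.
    At V: go left to Y.
      At Y: go left to K.
        K is a leaf — visit K.
      Visit Y.
      At Y: no right child.
    Visit V.
    At V: go right to U.
      At U: no left child.
      Visit U.
      At U: go right to B.
        At B: go left to Z.
          Z is a leaf — visit Z.
        Visit B.
        At B: no right child.
  Visit L.
  At L: go right to P.
    P is a leaf — visit P.
Visit T.
At T: go right to N.
  At N: go left to F.
    At F: go left to A.
      At A: no left child.
      Visit A.
      At A: go right to W.
        W is a leaf — visit W.
    Visit F.
    At F: go right to J.
      J is a leaf — visit J.
  Visit N.
  At N: go right to S.
    S is a leaf — visit S.
Full in-order sequence: K, Y, V, U, Z, B, L, P, T, A, W, F, J, N, S.

U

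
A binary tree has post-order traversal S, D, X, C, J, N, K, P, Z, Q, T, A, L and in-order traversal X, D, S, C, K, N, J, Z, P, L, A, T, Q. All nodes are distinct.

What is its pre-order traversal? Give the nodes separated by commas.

The last element of post-order is the root; it splits in-order into left and right subtrees.
Root L: left subtree has 9 nodes {X, D, S, C, K, N, J, Z, P}, right has 3 {A, T, Q}.
  Root Z: left subtree has 7 nodes {X, D, S, C, K, N, J}, right has 1 {P}.
    Root K: left subtree has 4 nodes {X, D, S, C}, right has 2 {N, J}.
      Root C: left subtree has 3 nodes {X, D, S}, right has 0 { }.
        Root X: left subtree has 0 nodes { }, right has 2 {D, S}.
          Root D: left subtree has 0 nodes { }, right has 1 {S}.
      Root N: left subtree has 0 nodes { }, right has 1 {J}.
  Root A: left subtree has 0 nodes { }, right has 2 {T, Q}.
    Root T: left subtree has 0 nodes { }, right has 1 {Q}.

L, Z, K, C, X, D, S, N, J, P, A, T, Q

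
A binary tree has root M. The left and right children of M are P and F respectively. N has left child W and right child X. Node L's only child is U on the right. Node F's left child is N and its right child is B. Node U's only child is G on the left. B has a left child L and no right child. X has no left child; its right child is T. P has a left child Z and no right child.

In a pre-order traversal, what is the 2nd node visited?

P

Pre-order visits the node, then its left subtree, then its right subtree.
Visit M.
At M: go left to P.
  Visit P.
  At P: go left to Z.
    Z is a leaf — visit Z.
  At P: no right child.
At M: go right to F.
  Visit F.
  At F: go left to N.
    Visit N.
    At N: go left to W.
      W is a leaf — visit W.
    At N: go right to X.
      Visit X.
      At X: no left child.
      At X: go right to T.
        T is a leaf — visit T.
  At F: go right to B.
    Visit B.
    At B: go left to L.
      Visit L.
      At L: no left child.
      At L: go right to U.
        Visit U.
        At U: go left to G.
          G is a leaf — visit G.
        At U: no right child.
    At B: no right child.
Full pre-order sequence: M, P, Z, F, N, W, X, T, B, L, U, G.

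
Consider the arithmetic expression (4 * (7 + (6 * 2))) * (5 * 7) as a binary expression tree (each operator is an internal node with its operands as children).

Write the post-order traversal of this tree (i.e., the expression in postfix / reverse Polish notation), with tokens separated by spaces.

4 7 6 2 * + * 5 7 * *

Post-order on an expression tree gives postfix notation: for each operator, emit left operand, right operand, then the operator.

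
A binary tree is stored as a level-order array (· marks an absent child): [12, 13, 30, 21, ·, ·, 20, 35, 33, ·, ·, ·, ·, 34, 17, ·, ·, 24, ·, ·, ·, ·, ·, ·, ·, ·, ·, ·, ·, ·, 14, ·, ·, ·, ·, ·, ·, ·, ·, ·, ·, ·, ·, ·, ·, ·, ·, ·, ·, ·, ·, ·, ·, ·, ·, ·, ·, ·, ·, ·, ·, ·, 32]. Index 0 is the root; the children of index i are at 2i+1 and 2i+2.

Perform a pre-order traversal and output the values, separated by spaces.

12 13 21 35 33 24 30 20 34 17 14 32

Pre-order visits the node, then its left subtree, then its right subtree.
Visit 12.
At 12: go left to 13.
  Visit 13.
  At 13: go left to 21.
    Visit 21.
    At 21: go left to 35.
      35 is a leaf — visit 35.
    At 21: go right to 33.
      Visit 33.
      At 33: go left to 24.
        24 is a leaf — visit 24.
      At 33: no right child.
  At 13: no right child.
At 12: go right to 30.
  Visit 30.
  At 30: no left child.
  At 30: go right to 20.
    Visit 20.
    At 20: go left to 34.
      34 is a leaf — visit 34.
    At 20: go right to 17.
      Visit 17.
      At 17: no left child.
      At 17: go right to 14.
        Visit 14.
        At 14: no left child.
        At 14: go right to 32.
          32 is a leaf — visit 32.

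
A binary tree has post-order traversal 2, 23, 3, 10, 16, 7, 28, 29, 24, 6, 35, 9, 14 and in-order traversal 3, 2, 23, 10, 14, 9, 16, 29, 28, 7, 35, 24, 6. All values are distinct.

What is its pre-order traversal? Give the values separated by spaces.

The last element of post-order is the root; it splits in-order into left and right subtrees.
Root 14: left subtree has 4 nodes {3, 2, 23, 10}, right has 8 {9, 16, 29, 28, 7, 35, 24, 6}.
  Root 10: left subtree has 3 nodes {3, 2, 23}, right has 0 { }.
    Root 3: left subtree has 0 nodes { }, right has 2 {2, 23}.
      Root 23: left subtree has 1 node {2}, right has 0 { }.
  Root 9: left subtree has 0 nodes { }, right has 7 {16, 29, 28, 7, 35, 24, 6}.
    Root 35: left subtree has 4 nodes {16, 29, 28, 7}, right has 2 {24, 6}.
      Root 29: left subtree has 1 node {16}, right has 2 {28, 7}.
        Root 28: left subtree has 0 nodes { }, right has 1 {7}.
      Root 6: left subtree has 1 node {24}, right has 0 { }.

14 10 3 23 2 9 35 29 16 28 7 6 24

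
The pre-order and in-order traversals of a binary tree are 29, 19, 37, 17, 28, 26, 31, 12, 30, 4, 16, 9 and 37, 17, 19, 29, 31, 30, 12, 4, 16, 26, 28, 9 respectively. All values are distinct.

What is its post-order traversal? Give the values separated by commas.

The first element of pre-order is the root; it splits in-order into left and right subtrees.
Root 29: left subtree has 3 nodes {37, 17, 19}, right has 8 {31, 30, 12, 4, 16, 26, 28, 9}.
  Root 19: left subtree has 2 nodes {37, 17}, right has 0 { }.
    Root 37: left subtree has 0 nodes { }, right has 1 {17}.
  Root 28: left subtree has 6 nodes {31, 30, 12, 4, 16, 26}, right has 1 {9}.
    Root 26: left subtree has 5 nodes {31, 30, 12, 4, 16}, right has 0 { }.
      Root 31: left subtree has 0 nodes { }, right has 4 {30, 12, 4, 16}.
        Root 12: left subtree has 1 node {30}, right has 2 {4, 16}.
          Root 4: left subtree has 0 nodes { }, right has 1 {16}.

17, 37, 19, 30, 16, 4, 12, 31, 26, 9, 28, 29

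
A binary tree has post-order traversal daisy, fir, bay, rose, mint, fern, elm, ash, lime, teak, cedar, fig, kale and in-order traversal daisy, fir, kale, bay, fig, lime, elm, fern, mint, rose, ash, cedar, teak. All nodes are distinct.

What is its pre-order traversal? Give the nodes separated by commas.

kale, fir, daisy, fig, bay, cedar, lime, ash, elm, fern, mint, rose, teak

The last element of post-order is the root; it splits in-order into left and right subtrees.
Root kale: left subtree has 2 nodes {daisy, fir}, right has 10 {bay, fig, lime, elm, fern, mint, rose, ash, cedar, teak}.
  Root fir: left subtree has 1 node {daisy}, right has 0 { }.
  Root fig: left subtree has 1 node {bay}, right has 8 {lime, elm, fern, mint, rose, ash, cedar, teak}.
    Root cedar: left subtree has 6 nodes {lime, elm, fern, mint, rose, ash}, right has 1 {teak}.
      Root lime: left subtree has 0 nodes { }, right has 5 {elm, fern, mint, rose, ash}.
        Root ash: left subtree has 4 nodes {elm, fern, mint, rose}, right has 0 { }.
          Root elm: left subtree has 0 nodes { }, right has 3 {fern, mint, rose}.
            Root fern: left subtree has 0 nodes { }, right has 2 {mint, rose}.
              Root mint: left subtree has 0 nodes { }, right has 1 {rose}.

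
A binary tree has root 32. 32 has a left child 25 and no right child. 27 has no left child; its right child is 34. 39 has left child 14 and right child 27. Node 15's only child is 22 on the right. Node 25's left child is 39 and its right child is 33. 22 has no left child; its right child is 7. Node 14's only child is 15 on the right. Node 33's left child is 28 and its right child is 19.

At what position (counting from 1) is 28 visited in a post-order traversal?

Post-order visits the left subtree, then the right subtree, then the node.
At 32: go left to 25.
  At 25: go left to 39.
    At 39: go left to 14.
      At 14: no left child.
      At 14: go right to 15.
        At 15: no left child.
        At 15: go right to 22.
          At 22: no left child.
          At 22: go right to 7.
            7 is a leaf — visit 7.
          Visit 22.
        Visit 15.
      Visit 14.
    At 39: go right to 27.
      At 27: no left child.
      At 27: go right to 34.
        34 is a leaf — visit 34.
      Visit 27.
    Visit 39.
  At 25: go right to 33.
    At 33: go left to 28.
      28 is a leaf — visit 28.
    At 33: go right to 19.
      19 is a leaf — visit 19.
    Visit 33.
  Visit 25.
At 32: no right child.
Visit 32.
Full post-order sequence: 7, 22, 15, 14, 34, 27, 39, 28, 19, 33, 25, 32.

8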